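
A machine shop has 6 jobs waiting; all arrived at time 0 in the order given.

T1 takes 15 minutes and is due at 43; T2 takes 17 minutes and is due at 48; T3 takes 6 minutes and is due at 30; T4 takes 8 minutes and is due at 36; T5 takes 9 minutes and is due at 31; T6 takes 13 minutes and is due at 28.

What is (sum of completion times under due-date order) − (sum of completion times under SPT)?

EDD (increasing due date): T6 T3 T5 T4 T1 T2.
T6: 0→13
T3: 13→19
T5: 19→28
T4: 28→36
T1: 36→51
T2: 51→68
Sum = 13+19+28+36+51+68 = 215.
SPT (increasing processing time): T3 T4 T5 T6 T1 T2.
T3: 0→6
T4: 6→14
T5: 14→23
T6: 23→36
T1: 36→51
T2: 51→68
Sum = 6+14+23+36+51+68 = 198.
Difference = 215 − 198 = 17.

17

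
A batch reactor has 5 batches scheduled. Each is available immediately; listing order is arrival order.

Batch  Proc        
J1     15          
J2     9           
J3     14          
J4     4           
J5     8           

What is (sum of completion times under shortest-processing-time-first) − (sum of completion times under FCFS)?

-47

SPT (increasing processing time): J4 J5 J2 J3 J1.
J4: 0→4
J5: 4→12
J2: 12→21
J3: 21→35
J1: 35→50
Sum = 4+12+21+35+50 = 122.
FIFO (arrival order): J1 J2 J3 J4 J5.
J1: 0→15
J2: 15→24
J3: 24→38
J4: 38→42
J5: 42→50
Sum = 15+24+38+42+50 = 169.
Difference = 122 − 169 = -47.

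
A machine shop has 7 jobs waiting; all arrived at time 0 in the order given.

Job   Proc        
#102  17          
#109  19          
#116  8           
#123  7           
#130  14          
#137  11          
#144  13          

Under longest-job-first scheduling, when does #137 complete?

LPT (decreasing processing time): #109 #102 #130 #144 #137 #116 #123.
#109: 0→19
#102: 19→36
#130: 36→50
#144: 50→63
#137: 63→74

74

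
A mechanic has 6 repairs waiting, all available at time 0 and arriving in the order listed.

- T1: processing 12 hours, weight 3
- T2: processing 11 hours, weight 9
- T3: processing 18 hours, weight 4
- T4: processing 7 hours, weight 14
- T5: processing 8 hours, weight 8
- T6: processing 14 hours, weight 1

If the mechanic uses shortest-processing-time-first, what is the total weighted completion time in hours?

898

SPT (increasing processing time): T4 T5 T2 T1 T6 T3.
T4: finishes 7, weight 14, w·C = 98
T5: finishes 15, weight 8, w·C = 120
T2: finishes 26, weight 9, w·C = 234
T1: finishes 38, weight 3, w·C = 114
T6: finishes 52, weight 1, w·C = 52
T3: finishes 70, weight 4, w·C = 280
Sum = 98+120+234+114+52+280 = 898.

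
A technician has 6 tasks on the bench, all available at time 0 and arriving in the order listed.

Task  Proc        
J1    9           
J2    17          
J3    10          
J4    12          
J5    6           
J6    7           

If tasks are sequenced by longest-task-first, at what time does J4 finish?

29

LPT (decreasing processing time): J2 J4 J3 J1 J6 J5.
J2: 0→17
J4: 17→29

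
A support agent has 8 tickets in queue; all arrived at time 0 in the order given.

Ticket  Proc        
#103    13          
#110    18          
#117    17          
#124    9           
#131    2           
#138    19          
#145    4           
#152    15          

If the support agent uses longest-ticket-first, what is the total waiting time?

LPT (decreasing processing time): #138 #110 #117 #152 #103 #124 #145 #131.
#138: waits 0, runs 0→19
#110: waits 19, runs 19→37
#117: waits 37, runs 37→54
#152: waits 54, runs 54→69
#103: waits 69, runs 69→82
#124: waits 82, runs 82→91
#145: waits 91, runs 91→95
#131: waits 95, runs 95→97
Sum = 0+19+37+54+69+82+91+95 = 447.

447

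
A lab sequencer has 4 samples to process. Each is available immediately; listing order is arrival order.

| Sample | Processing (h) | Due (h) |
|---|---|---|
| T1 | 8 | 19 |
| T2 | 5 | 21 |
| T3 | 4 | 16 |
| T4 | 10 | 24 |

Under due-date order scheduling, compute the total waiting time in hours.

33

EDD (increasing due date): T3 T1 T2 T4.
T3: waits 0, runs 0→4
T1: waits 4, runs 4→12
T2: waits 12, runs 12→17
T4: waits 17, runs 17→27
Sum = 0+4+12+17 = 33.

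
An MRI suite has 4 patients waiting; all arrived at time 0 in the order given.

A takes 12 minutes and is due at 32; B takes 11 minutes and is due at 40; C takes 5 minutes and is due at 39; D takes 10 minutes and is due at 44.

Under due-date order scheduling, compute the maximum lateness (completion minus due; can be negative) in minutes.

EDD (increasing due date): A C B D.
A: 0→12, due 32, lateness -20
C: 12→17, due 39, lateness -22
B: 17→28, due 40, lateness -12
D: 28→38, due 44, lateness -6
Maximum = -6.

-6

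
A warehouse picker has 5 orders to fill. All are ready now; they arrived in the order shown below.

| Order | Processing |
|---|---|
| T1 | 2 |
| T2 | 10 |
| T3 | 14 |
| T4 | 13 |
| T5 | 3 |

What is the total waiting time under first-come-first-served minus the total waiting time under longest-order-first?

-39

FIFO (arrival order): T1 T2 T3 T4 T5.
T1: waits 0, runs 0→2
T2: waits 2, runs 2→12
T3: waits 12, runs 12→26
T4: waits 26, runs 26→39
T5: waits 39, runs 39→42
Sum = 0+2+12+26+39 = 79.
LPT (decreasing processing time): T3 T4 T2 T5 T1.
T3: waits 0, runs 0→14
T4: waits 14, runs 14→27
T2: waits 27, runs 27→37
T5: waits 37, runs 37→40
T1: waits 40, runs 40→42
Sum = 0+14+27+37+40 = 118.
Difference = 79 − 118 = -39.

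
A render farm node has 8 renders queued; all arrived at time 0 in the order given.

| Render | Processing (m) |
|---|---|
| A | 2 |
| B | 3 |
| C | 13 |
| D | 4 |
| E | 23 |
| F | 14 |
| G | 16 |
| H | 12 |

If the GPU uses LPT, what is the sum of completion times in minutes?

513

LPT (decreasing processing time): E G F C H D B A.
E: 0→23
G: 23→39
F: 39→53
C: 53→66
H: 66→78
D: 78→82
B: 82→85
A: 85→87
Sum = 23+39+53+66+78+82+85+87 = 513.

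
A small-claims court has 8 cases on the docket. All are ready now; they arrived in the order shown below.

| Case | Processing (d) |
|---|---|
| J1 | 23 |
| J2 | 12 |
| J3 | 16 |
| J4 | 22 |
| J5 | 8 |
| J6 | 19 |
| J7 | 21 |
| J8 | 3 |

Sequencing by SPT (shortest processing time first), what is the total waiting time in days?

314

SPT (increasing processing time): J8 J5 J2 J3 J6 J7 J4 J1.
J8: waits 0, runs 0→3
J5: waits 3, runs 3→11
J2: waits 11, runs 11→23
J3: waits 23, runs 23→39
J6: waits 39, runs 39→58
J7: waits 58, runs 58→79
J4: waits 79, runs 79→101
J1: waits 101, runs 101→124
Sum = 0+3+11+23+39+58+79+101 = 314.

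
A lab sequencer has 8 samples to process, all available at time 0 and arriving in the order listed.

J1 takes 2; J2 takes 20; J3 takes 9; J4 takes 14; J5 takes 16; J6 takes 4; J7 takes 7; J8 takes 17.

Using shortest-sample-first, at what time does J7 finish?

13

SPT (increasing processing time): J1 J6 J7 J3 J4 J5 J8 J2.
J1: 0→2
J6: 2→6
J7: 6→13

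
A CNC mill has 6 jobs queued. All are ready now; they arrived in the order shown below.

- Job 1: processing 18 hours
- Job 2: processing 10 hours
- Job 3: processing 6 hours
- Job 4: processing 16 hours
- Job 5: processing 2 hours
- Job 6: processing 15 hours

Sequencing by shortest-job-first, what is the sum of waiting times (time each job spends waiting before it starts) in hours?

SPT (increasing processing time): Job 5 Job 3 Job 2 Job 6 Job 4 Job 1.
Job 5: waits 0, runs 0→2
Job 3: waits 2, runs 2→8
Job 2: waits 8, runs 8→18
Job 6: waits 18, runs 18→33
Job 4: waits 33, runs 33→49
Job 1: waits 49, runs 49→67
Sum = 0+2+8+18+33+49 = 110.

110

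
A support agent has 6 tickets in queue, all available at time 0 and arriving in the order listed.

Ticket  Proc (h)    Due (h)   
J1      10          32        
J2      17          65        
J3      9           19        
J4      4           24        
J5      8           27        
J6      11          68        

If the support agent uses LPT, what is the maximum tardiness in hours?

LPT (decreasing processing time): J2 J6 J1 J3 J5 J4.
J2: 0→17, due 65, tardiness 0
J6: 17→28, due 68, tardiness 0
J1: 28→38, due 32, tardiness 6
J3: 38→47, due 19, tardiness 28
J5: 47→55, due 27, tardiness 28
J4: 55→59, due 24, tardiness 35
Maximum = 35.

35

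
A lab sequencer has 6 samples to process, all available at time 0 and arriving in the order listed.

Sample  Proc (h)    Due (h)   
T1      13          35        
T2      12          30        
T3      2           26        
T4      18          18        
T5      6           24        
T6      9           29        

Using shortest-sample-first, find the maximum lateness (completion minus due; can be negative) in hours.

42

SPT (increasing processing time): T3 T5 T6 T2 T1 T4.
T3: 0→2, due 26, lateness -24
T5: 2→8, due 24, lateness -16
T6: 8→17, due 29, lateness -12
T2: 17→29, due 30, lateness -1
T1: 29→42, due 35, lateness 7
T4: 42→60, due 18, lateness 42
Maximum = 42.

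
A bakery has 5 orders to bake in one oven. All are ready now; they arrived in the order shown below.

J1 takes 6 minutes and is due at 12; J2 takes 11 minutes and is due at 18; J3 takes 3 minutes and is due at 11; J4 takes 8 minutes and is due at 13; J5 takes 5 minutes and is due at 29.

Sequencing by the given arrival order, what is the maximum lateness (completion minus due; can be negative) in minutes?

FIFO (arrival order): J1 J2 J3 J4 J5.
J1: 0→6, due 12, lateness -6
J2: 6→17, due 18, lateness -1
J3: 17→20, due 11, lateness 9
J4: 20→28, due 13, lateness 15
J5: 28→33, due 29, lateness 4
Maximum = 15.

15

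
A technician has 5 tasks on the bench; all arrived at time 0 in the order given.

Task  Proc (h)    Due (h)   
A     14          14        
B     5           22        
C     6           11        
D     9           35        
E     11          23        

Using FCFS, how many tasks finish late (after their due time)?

2

FIFO (arrival order): A B C D E.
A: 0→14, due 14, tardiness 0
B: 14→19, due 22, tardiness 0
C: 19→25, due 11, tardiness 14
D: 25→34, due 35, tardiness 0
E: 34→45, due 23, tardiness 22
Late tasks: 2.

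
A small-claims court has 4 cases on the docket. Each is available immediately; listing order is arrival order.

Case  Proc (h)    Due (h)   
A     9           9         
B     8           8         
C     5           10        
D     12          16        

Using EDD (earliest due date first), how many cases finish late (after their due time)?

EDD (increasing due date): B A C D.
B: 0→8, due 8, tardiness 0
A: 8→17, due 9, tardiness 8
C: 17→22, due 10, tardiness 12
D: 22→34, due 16, tardiness 18
Late cases: 3.

3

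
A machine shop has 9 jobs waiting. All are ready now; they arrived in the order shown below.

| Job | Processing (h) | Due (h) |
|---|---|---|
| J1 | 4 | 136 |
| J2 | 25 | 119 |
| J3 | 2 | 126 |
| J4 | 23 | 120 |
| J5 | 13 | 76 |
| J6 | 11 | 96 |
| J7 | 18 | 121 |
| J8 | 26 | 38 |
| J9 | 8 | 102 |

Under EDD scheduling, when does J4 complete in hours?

EDD (increasing due date): J8 J5 J6 J9 J2 J4 J7 J3 J1.
J8: 0→26
J5: 26→39
J6: 39→50
J9: 50→58
J2: 58→83
J4: 83→106

106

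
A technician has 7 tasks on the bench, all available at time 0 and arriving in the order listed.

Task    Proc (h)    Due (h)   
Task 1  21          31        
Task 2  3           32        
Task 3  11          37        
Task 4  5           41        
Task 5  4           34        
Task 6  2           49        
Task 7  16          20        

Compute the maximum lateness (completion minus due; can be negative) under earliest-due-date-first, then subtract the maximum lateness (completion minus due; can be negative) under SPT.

-12

EDD (increasing due date): Task 7 Task 1 Task 2 Task 5 Task 3 Task 4 Task 6.
Task 7: 0→16, due 20, lateness -4
Task 1: 16→37, due 31, lateness 6
Task 2: 37→40, due 32, lateness 8
Task 5: 40→44, due 34, lateness 10
Task 3: 44→55, due 37, lateness 18
Task 4: 55→60, due 41, lateness 19
Task 6: 60→62, due 49, lateness 13
Maximum = 19.
SPT (increasing processing time): Task 6 Task 2 Task 5 Task 4 Task 3 Task 7 Task 1.
Task 6: 0→2, due 49, lateness -47
Task 2: 2→5, due 32, lateness -27
Task 5: 5→9, due 34, lateness -25
Task 4: 9→14, due 41, lateness -27
Task 3: 14→25, due 37, lateness -12
Task 7: 25→41, due 20, lateness 21
Task 1: 41→62, due 31, lateness 31
Maximum = 31.
Difference = 19 − 31 = -12.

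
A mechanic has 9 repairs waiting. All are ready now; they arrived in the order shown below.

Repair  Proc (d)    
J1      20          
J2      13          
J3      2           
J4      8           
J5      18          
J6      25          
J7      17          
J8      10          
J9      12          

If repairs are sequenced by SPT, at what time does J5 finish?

SPT (increasing processing time): J3 J4 J8 J9 J2 J7 J5 J1 J6.
J3: 0→2
J4: 2→10
J8: 10→20
J9: 20→32
J2: 32→45
J7: 45→62
J5: 62→80

80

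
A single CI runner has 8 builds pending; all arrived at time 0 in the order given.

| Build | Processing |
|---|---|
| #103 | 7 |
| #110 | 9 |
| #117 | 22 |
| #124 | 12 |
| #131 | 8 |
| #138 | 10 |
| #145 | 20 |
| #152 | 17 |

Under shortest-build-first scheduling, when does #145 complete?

83

SPT (increasing processing time): #103 #131 #110 #138 #124 #152 #145 #117.
#103: 0→7
#131: 7→15
#110: 15→24
#138: 24→34
#124: 34→46
#152: 46→63
#145: 63→83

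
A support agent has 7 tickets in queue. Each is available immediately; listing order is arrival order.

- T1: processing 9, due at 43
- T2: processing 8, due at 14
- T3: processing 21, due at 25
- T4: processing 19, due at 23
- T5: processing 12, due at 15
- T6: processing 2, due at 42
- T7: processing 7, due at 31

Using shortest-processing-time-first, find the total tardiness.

SPT (increasing processing time): T6 T7 T2 T1 T5 T4 T3.
T6: 0→2, due 42, tardiness 0
T7: 2→9, due 31, tardiness 0
T2: 9→17, due 14, tardiness 3
T1: 17→26, due 43, tardiness 0
T5: 26→38, due 15, tardiness 23
T4: 38→57, due 23, tardiness 34
T3: 57→78, due 25, tardiness 53
Sum = 0+0+3+0+23+34+53 = 113.

113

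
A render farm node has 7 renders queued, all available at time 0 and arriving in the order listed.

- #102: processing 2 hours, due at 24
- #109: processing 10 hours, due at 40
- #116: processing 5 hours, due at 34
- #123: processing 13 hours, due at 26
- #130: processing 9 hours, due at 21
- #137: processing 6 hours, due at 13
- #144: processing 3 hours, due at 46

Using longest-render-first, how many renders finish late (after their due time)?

LPT (decreasing processing time): #123 #109 #130 #137 #116 #144 #102.
#123: 0→13, due 26, tardiness 0
#109: 13→23, due 40, tardiness 0
#130: 23→32, due 21, tardiness 11
#137: 32→38, due 13, tardiness 25
#116: 38→43, due 34, tardiness 9
#144: 43→46, due 46, tardiness 0
#102: 46→48, due 24, tardiness 24
Late renders: 4.

4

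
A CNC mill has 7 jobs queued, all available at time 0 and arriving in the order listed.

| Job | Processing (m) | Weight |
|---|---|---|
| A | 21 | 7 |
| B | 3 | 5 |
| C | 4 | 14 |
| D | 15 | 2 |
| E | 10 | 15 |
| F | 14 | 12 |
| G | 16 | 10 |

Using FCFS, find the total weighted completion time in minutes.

FIFO (arrival order): A B C D E F G.
A: finishes 21, weight 7, w·C = 147
B: finishes 24, weight 5, w·C = 120
C: finishes 28, weight 14, w·C = 392
D: finishes 43, weight 2, w·C = 86
E: finishes 53, weight 15, w·C = 795
F: finishes 67, weight 12, w·C = 804
G: finishes 83, weight 10, w·C = 830
Sum = 147+120+392+86+795+804+830 = 3174.

3174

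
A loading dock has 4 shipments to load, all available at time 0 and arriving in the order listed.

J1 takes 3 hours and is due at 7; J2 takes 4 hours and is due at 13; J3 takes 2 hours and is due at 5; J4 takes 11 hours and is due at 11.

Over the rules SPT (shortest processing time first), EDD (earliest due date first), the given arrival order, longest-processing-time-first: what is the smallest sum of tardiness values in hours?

SPT (increasing processing time): J3 J1 J2 J4.
J3: 0→2, due 5, tardiness 0
J1: 2→5, due 7, tardiness 0
J2: 5→9, due 13, tardiness 0
J4: 9→20, due 11, tardiness 9
Sum = 0+0+0+9 = 9.
EDD (increasing due date): J3 J1 J4 J2.
J3: 0→2, due 5, tardiness 0
J1: 2→5, due 7, tardiness 0
J4: 5→16, due 11, tardiness 5
J2: 16→20, due 13, tardiness 7
Sum = 0+0+5+7 = 12.
FIFO (arrival order): J1 J2 J3 J4.
J1: 0→3, due 7, tardiness 0
J2: 3→7, due 13, tardiness 0
J3: 7→9, due 5, tardiness 4
J4: 9→20, due 11, tardiness 9
Sum = 0+0+4+9 = 13.
LPT (decreasing processing time): J4 J2 J1 J3.
J4: 0→11, due 11, tardiness 0
J2: 11→15, due 13, tardiness 2
J1: 15→18, due 7, tardiness 11
J3: 18→20, due 5, tardiness 15
Sum = 0+2+11+15 = 28.
SPT 9, EDD 12, FIFO 13, LPT 28 → minimum 9.

9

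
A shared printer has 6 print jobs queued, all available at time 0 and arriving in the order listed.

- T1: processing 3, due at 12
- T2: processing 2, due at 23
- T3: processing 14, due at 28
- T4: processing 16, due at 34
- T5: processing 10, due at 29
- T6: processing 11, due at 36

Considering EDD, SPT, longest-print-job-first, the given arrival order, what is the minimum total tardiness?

31

EDD (increasing due date): T1 T2 T3 T5 T4 T6.
T1: 0→3, due 12, tardiness 0
T2: 3→5, due 23, tardiness 0
T3: 5→19, due 28, tardiness 0
T5: 19→29, due 29, tardiness 0
T4: 29→45, due 34, tardiness 11
T6: 45→56, due 36, tardiness 20
Sum = 0+0+0+0+11+20 = 31.
SPT (increasing processing time): T2 T1 T5 T6 T3 T4.
T2: 0→2, due 23, tardiness 0
T1: 2→5, due 12, tardiness 0
T5: 5→15, due 29, tardiness 0
T6: 15→26, due 36, tardiness 0
T3: 26→40, due 28, tardiness 12
T4: 40→56, due 34, tardiness 22
Sum = 0+0+0+0+12+22 = 34.
LPT (decreasing processing time): T4 T3 T6 T5 T1 T2.
T4: 0→16, due 34, tardiness 0
T3: 16→30, due 28, tardiness 2
T6: 30→41, due 36, tardiness 5
T5: 41→51, due 29, tardiness 22
T1: 51→54, due 12, tardiness 42
T2: 54→56, due 23, tardiness 33
Sum = 0+2+5+22+42+33 = 104.
FIFO (arrival order): T1 T2 T3 T4 T5 T6.
T1: 0→3, due 12, tardiness 0
T2: 3→5, due 23, tardiness 0
T3: 5→19, due 28, tardiness 0
T4: 19→35, due 34, tardiness 1
T5: 35→45, due 29, tardiness 16
T6: 45→56, due 36, tardiness 20
Sum = 0+0+0+1+16+20 = 37.
EDD 31, SPT 34, LPT 104, FIFO 37 → minimum 31.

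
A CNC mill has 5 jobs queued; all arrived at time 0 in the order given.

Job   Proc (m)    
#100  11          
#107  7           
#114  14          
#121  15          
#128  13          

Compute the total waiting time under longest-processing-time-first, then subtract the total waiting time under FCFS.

31

LPT (decreasing processing time): #121 #114 #128 #100 #107.
#121: waits 0, runs 0→15
#114: waits 15, runs 15→29
#128: waits 29, runs 29→42
#100: waits 42, runs 42→53
#107: waits 53, runs 53→60
Sum = 0+15+29+42+53 = 139.
FIFO (arrival order): #100 #107 #114 #121 #128.
#100: waits 0, runs 0→11
#107: waits 11, runs 11→18
#114: waits 18, runs 18→32
#121: waits 32, runs 32→47
#128: waits 47, runs 47→60
Sum = 0+11+18+32+47 = 108.
Difference = 139 − 108 = 31.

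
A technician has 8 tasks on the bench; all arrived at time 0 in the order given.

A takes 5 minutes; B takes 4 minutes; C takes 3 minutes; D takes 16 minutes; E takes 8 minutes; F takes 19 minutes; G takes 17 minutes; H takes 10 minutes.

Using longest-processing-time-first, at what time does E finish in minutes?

70

LPT (decreasing processing time): F G D H E A B C.
F: 0→19
G: 19→36
D: 36→52
H: 52→62
E: 62→70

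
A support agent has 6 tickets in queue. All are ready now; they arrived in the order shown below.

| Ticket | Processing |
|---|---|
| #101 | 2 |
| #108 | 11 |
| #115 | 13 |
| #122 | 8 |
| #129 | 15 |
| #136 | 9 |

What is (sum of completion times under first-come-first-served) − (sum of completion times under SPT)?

20

FIFO (arrival order): #101 #108 #115 #122 #129 #136.
#101: 0→2
#108: 2→13
#115: 13→26
#122: 26→34
#129: 34→49
#136: 49→58
Sum = 2+13+26+34+49+58 = 182.
SPT (increasing processing time): #101 #122 #136 #108 #115 #129.
#101: 0→2
#122: 2→10
#136: 10→19
#108: 19→30
#115: 30→43
#129: 43→58
Sum = 2+10+19+30+43+58 = 162.
Difference = 182 − 162 = 20.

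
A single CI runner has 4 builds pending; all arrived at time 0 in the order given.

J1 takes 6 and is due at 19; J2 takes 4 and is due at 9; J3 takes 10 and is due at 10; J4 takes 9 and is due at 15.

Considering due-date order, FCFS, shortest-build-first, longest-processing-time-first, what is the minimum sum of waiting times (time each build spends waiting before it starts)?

33

EDD (increasing due date): J2 J3 J4 J1.
J2: waits 0, runs 0→4
J3: waits 4, runs 4→14
J4: waits 14, runs 14→23
J1: waits 23, runs 23→29
Sum = 0+4+14+23 = 41.
FIFO (arrival order): J1 J2 J3 J4.
J1: waits 0, runs 0→6
J2: waits 6, runs 6→10
J3: waits 10, runs 10→20
J4: waits 20, runs 20→29
Sum = 0+6+10+20 = 36.
SPT (increasing processing time): J2 J1 J4 J3.
J2: waits 0, runs 0→4
J1: waits 4, runs 4→10
J4: waits 10, runs 10→19
J3: waits 19, runs 19→29
Sum = 0+4+10+19 = 33.
LPT (decreasing processing time): J3 J4 J1 J2.
J3: waits 0, runs 0→10
J4: waits 10, runs 10→19
J1: waits 19, runs 19→25
J2: waits 25, runs 25→29
Sum = 0+10+19+25 = 54.
EDD 41, FIFO 36, SPT 33, LPT 54 → minimum 33.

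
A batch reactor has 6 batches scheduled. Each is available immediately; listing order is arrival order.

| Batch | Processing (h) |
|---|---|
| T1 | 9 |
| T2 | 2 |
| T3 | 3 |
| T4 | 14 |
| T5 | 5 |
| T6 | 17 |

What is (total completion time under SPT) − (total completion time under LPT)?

SPT (increasing processing time): T2 T3 T5 T1 T4 T6.
T2: 0→2
T3: 2→5
T5: 5→10
T1: 10→19
T4: 19→33
T6: 33→50
Sum = 2+5+10+19+33+50 = 119.
LPT (decreasing processing time): T6 T4 T1 T5 T3 T2.
T6: 0→17
T4: 17→31
T1: 31→40
T5: 40→45
T3: 45→48
T2: 48→50
Sum = 17+31+40+45+48+50 = 231.
Difference = 119 − 231 = -112.

-112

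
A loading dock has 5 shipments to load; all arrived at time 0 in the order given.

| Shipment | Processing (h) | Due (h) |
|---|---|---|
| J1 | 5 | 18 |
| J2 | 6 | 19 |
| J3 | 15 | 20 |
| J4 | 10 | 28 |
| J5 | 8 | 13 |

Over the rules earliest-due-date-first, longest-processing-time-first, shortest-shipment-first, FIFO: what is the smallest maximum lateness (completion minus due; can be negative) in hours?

16

EDD (increasing due date): J5 J1 J2 J3 J4.
J5: 0→8, due 13, lateness -5
J1: 8→13, due 18, lateness -5
J2: 13→19, due 19, lateness 0
J3: 19→34, due 20, lateness 14
J4: 34→44, due 28, lateness 16
Maximum = 16.
LPT (decreasing processing time): J3 J4 J5 J2 J1.
J3: 0→15, due 20, lateness -5
J4: 15→25, due 28, lateness -3
J5: 25→33, due 13, lateness 20
J2: 33→39, due 19, lateness 20
J1: 39→44, due 18, lateness 26
Maximum = 26.
SPT (increasing processing time): J1 J2 J5 J4 J3.
J1: 0→5, due 18, lateness -13
J2: 5→11, due 19, lateness -8
J5: 11→19, due 13, lateness 6
J4: 19→29, due 28, lateness 1
J3: 29→44, due 20, lateness 24
Maximum = 24.
FIFO (arrival order): J1 J2 J3 J4 J5.
J1: 0→5, due 18, lateness -13
J2: 5→11, due 19, lateness -8
J3: 11→26, due 20, lateness 6
J4: 26→36, due 28, lateness 8
J5: 36→44, due 13, lateness 31
Maximum = 31.
EDD 16, LPT 26, SPT 24, FIFO 31 → minimum 16.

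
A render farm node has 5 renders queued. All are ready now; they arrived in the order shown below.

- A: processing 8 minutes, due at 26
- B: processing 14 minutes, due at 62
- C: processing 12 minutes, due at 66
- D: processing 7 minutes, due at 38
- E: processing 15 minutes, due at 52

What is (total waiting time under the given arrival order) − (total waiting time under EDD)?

8

FIFO (arrival order): A B C D E.
A: waits 0, runs 0→8
B: waits 8, runs 8→22
C: waits 22, runs 22→34
D: waits 34, runs 34→41
E: waits 41, runs 41→56
Sum = 0+8+22+34+41 = 105.
EDD (increasing due date): A D E B C.
A: waits 0, runs 0→8
D: waits 8, runs 8→15
E: waits 15, runs 15→30
B: waits 30, runs 30→44
C: waits 44, runs 44→56
Sum = 0+8+15+30+44 = 97.
Difference = 105 − 97 = 8.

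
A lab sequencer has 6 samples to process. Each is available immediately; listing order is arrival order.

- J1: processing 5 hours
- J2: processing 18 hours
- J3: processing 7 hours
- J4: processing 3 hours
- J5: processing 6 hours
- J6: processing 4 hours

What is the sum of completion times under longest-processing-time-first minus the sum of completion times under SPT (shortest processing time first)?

LPT (decreasing processing time): J2 J3 J5 J1 J6 J4.
J2: 0→18
J3: 18→25
J5: 25→31
J1: 31→36
J6: 36→40
J4: 40→43
Sum = 18+25+31+36+40+43 = 193.
SPT (increasing processing time): J4 J6 J1 J5 J3 J2.
J4: 0→3
J6: 3→7
J1: 7→12
J5: 12→18
J3: 18→25
J2: 25→43
Sum = 3+7+12+18+25+43 = 108.
Difference = 193 − 108 = 85.

85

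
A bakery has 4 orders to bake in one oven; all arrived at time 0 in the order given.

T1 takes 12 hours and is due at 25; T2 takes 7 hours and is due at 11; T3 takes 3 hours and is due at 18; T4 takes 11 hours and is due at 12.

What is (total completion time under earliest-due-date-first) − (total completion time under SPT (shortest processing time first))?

EDD (increasing due date): T2 T4 T3 T1.
T2: 0→7
T4: 7→18
T3: 18→21
T1: 21→33
Sum = 7+18+21+33 = 79.
SPT (increasing processing time): T3 T2 T4 T1.
T3: 0→3
T2: 3→10
T4: 10→21
T1: 21→33
Sum = 3+10+21+33 = 67.
Difference = 79 − 67 = 12.

12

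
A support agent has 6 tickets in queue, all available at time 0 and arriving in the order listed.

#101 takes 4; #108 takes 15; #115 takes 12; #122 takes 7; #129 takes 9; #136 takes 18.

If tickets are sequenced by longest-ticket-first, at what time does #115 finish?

45

LPT (decreasing processing time): #136 #108 #115 #129 #122 #101.
#136: 0→18
#108: 18→33
#115: 33→45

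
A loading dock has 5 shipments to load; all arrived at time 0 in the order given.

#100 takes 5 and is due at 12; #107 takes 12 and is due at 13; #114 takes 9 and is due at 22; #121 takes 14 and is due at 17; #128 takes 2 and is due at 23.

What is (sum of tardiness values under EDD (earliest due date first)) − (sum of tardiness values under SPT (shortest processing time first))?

15

EDD (increasing due date): #100 #107 #121 #114 #128.
#100: 0→5, due 12, tardiness 0
#107: 5→17, due 13, tardiness 4
#121: 17→31, due 17, tardiness 14
#114: 31→40, due 22, tardiness 18
#128: 40→42, due 23, tardiness 19
Sum = 0+4+14+18+19 = 55.
SPT (increasing processing time): #128 #100 #114 #107 #121.
#128: 0→2, due 23, tardiness 0
#100: 2→7, due 12, tardiness 0
#114: 7→16, due 22, tardiness 0
#107: 16→28, due 13, tardiness 15
#121: 28→42, due 17, tardiness 25
Sum = 0+0+0+15+25 = 40.
Difference = 55 − 40 = 15.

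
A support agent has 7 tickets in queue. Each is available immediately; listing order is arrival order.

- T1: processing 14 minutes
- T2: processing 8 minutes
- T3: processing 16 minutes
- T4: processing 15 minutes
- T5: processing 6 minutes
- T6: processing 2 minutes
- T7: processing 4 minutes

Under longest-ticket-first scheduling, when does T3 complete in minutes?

16

LPT (decreasing processing time): T3 T4 T1 T2 T5 T7 T6.
T3: 0→16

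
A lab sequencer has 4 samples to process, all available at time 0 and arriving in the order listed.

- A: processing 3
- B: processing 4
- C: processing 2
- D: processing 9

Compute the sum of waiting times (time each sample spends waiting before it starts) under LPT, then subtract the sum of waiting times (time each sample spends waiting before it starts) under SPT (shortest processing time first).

LPT (decreasing processing time): D B A C.
D: waits 0, runs 0→9
B: waits 9, runs 9→13
A: waits 13, runs 13→16
C: waits 16, runs 16→18
Sum = 0+9+13+16 = 38.
SPT (increasing processing time): C A B D.
C: waits 0, runs 0→2
A: waits 2, runs 2→5
B: waits 5, runs 5→9
D: waits 9, runs 9→18
Sum = 0+2+5+9 = 16.
Difference = 38 − 16 = 22.

22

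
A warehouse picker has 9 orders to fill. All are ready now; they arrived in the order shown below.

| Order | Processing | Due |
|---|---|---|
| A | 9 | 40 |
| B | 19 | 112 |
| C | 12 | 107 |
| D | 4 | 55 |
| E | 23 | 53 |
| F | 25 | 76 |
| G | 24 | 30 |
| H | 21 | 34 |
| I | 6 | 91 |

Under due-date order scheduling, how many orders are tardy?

EDD (increasing due date): G H A E D F I C B.
G: 0→24, due 30, tardiness 0
H: 24→45, due 34, tardiness 11
A: 45→54, due 40, tardiness 14
E: 54→77, due 53, tardiness 24
D: 77→81, due 55, tardiness 26
F: 81→106, due 76, tardiness 30
I: 106→112, due 91, tardiness 21
C: 112→124, due 107, tardiness 17
B: 124→143, due 112, tardiness 31
Late orders: 8.

8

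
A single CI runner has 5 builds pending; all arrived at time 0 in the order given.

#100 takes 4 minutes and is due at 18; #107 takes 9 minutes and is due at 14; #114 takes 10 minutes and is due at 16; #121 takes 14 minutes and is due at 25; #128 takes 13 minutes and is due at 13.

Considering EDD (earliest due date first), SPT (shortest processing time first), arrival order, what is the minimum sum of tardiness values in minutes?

55

EDD (increasing due date): #128 #107 #114 #100 #121.
#128: 0→13, due 13, tardiness 0
#107: 13→22, due 14, tardiness 8
#114: 22→32, due 16, tardiness 16
#100: 32→36, due 18, tardiness 18
#121: 36→50, due 25, tardiness 25
Sum = 0+8+16+18+25 = 67.
SPT (increasing processing time): #100 #107 #114 #128 #121.
#100: 0→4, due 18, tardiness 0
#107: 4→13, due 14, tardiness 0
#114: 13→23, due 16, tardiness 7
#128: 23→36, due 13, tardiness 23
#121: 36→50, due 25, tardiness 25
Sum = 0+0+7+23+25 = 55.
FIFO (arrival order): #100 #107 #114 #121 #128.
#100: 0→4, due 18, tardiness 0
#107: 4→13, due 14, tardiness 0
#114: 13→23, due 16, tardiness 7
#121: 23→37, due 25, tardiness 12
#128: 37→50, due 13, tardiness 37
Sum = 0+0+7+12+37 = 56.
EDD 67, SPT 55, FIFO 56 → minimum 55.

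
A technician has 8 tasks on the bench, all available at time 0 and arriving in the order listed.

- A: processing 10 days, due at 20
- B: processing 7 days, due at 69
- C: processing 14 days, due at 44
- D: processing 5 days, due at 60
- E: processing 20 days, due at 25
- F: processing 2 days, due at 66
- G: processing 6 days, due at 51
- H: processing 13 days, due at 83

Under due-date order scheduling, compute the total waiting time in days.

310

EDD (increasing due date): A E C G D F B H.
A: waits 0, runs 0→10
E: waits 10, runs 10→30
C: waits 30, runs 30→44
G: waits 44, runs 44→50
D: waits 50, runs 50→55
F: waits 55, runs 55→57
B: waits 57, runs 57→64
H: waits 64, runs 64→77
Sum = 0+10+30+44+50+55+57+64 = 310.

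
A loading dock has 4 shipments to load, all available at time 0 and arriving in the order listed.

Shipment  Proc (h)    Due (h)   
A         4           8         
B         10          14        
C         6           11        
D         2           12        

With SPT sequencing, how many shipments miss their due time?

2

SPT (increasing processing time): D A C B.
D: 0→2, due 12, tardiness 0
A: 2→6, due 8, tardiness 0
C: 6→12, due 11, tardiness 1
B: 12→22, due 14, tardiness 8
Late shipments: 2.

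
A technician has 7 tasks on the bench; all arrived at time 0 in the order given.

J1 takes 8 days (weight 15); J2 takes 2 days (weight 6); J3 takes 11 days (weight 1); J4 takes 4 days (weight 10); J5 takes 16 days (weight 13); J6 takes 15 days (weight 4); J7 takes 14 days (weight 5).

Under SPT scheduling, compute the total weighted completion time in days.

SPT (increasing processing time): J2 J4 J1 J3 J7 J6 J5.
J2: finishes 2, weight 6, w·C = 12
J4: finishes 6, weight 10, w·C = 60
J1: finishes 14, weight 15, w·C = 210
J3: finishes 25, weight 1, w·C = 25
J7: finishes 39, weight 5, w·C = 195
J6: finishes 54, weight 4, w·C = 216
J5: finishes 70, weight 13, w·C = 910
Sum = 12+60+210+25+195+216+910 = 1628.

1628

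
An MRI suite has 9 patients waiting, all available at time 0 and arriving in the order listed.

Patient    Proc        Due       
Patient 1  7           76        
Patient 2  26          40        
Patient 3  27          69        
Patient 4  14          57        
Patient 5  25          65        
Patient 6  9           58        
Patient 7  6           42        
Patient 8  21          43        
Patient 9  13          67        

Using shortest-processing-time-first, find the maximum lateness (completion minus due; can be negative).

SPT (increasing processing time): Patient 7 Patient 1 Patient 6 Patient 9 Patient 4 Patient 8 Patient 5 Patient 2 Patient 3.
Patient 7: 0→6, due 42, lateness -36
Patient 1: 6→13, due 76, lateness -63
Patient 6: 13→22, due 58, lateness -36
Patient 9: 22→35, due 67, lateness -32
Patient 4: 35→49, due 57, lateness -8
Patient 8: 49→70, due 43, lateness 27
Patient 5: 70→95, due 65, lateness 30
Patient 2: 95→121, due 40, lateness 81
Patient 3: 121→148, due 69, lateness 79
Maximum = 81.

81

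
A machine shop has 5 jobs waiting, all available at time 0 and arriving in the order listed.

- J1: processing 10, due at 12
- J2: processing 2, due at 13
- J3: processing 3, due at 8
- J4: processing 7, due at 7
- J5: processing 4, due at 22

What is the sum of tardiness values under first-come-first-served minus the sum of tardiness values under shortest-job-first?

3

FIFO (arrival order): J1 J2 J3 J4 J5.
J1: 0→10, due 12, tardiness 0
J2: 10→12, due 13, tardiness 0
J3: 12→15, due 8, tardiness 7
J4: 15→22, due 7, tardiness 15
J5: 22→26, due 22, tardiness 4
Sum = 0+0+7+15+4 = 26.
SPT (increasing processing time): J2 J3 J5 J4 J1.
J2: 0→2, due 13, tardiness 0
J3: 2→5, due 8, tardiness 0
J5: 5→9, due 22, tardiness 0
J4: 9→16, due 7, tardiness 9
J1: 16→26, due 12, tardiness 14
Sum = 0+0+0+9+14 = 23.
Difference = 26 − 23 = 3.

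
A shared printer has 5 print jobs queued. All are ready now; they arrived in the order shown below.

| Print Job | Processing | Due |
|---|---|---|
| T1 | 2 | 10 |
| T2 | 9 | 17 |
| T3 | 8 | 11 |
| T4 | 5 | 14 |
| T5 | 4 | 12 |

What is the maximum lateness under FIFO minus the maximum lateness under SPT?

5

FIFO (arrival order): T1 T2 T3 T4 T5.
T1: 0→2, due 10, lateness -8
T2: 2→11, due 17, lateness -6
T3: 11→19, due 11, lateness 8
T4: 19→24, due 14, lateness 10
T5: 24→28, due 12, lateness 16
Maximum = 16.
SPT (increasing processing time): T1 T5 T4 T3 T2.
T1: 0→2, due 10, lateness -8
T5: 2→6, due 12, lateness -6
T4: 6→11, due 14, lateness -3
T3: 11→19, due 11, lateness 8
T2: 19→28, due 17, lateness 11
Maximum = 11.
Difference = 16 − 11 = 5.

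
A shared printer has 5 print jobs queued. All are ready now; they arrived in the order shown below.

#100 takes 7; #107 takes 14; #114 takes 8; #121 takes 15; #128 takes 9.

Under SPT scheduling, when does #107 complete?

SPT (increasing processing time): #100 #114 #128 #107 #121.
#100: 0→7
#114: 7→15
#128: 15→24
#107: 24→38

38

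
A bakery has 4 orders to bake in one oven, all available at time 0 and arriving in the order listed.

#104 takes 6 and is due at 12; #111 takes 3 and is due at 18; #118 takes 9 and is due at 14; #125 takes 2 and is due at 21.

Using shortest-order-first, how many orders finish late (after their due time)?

SPT (increasing processing time): #125 #111 #104 #118.
#125: 0→2, due 21, tardiness 0
#111: 2→5, due 18, tardiness 0
#104: 5→11, due 12, tardiness 0
#118: 11→20, due 14, tardiness 6
Late orders: 1.

1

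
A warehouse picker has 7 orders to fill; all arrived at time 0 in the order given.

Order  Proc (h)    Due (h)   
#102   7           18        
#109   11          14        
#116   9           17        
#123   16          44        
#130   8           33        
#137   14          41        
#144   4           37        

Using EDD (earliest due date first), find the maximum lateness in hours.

EDD (increasing due date): #109 #116 #102 #130 #144 #137 #123.
#109: 0→11, due 14, lateness -3
#116: 11→20, due 17, lateness 3
#102: 20→27, due 18, lateness 9
#130: 27→35, due 33, lateness 2
#144: 35→39, due 37, lateness 2
#137: 39→53, due 41, lateness 12
#123: 53→69, due 44, lateness 25
Maximum = 25.

25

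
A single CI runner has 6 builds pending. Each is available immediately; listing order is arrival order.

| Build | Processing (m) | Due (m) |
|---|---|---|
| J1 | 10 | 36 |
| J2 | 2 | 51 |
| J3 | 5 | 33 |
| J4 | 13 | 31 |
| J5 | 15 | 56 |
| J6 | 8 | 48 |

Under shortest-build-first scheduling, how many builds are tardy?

1

SPT (increasing processing time): J2 J3 J6 J1 J4 J5.
J2: 0→2, due 51, tardiness 0
J3: 2→7, due 33, tardiness 0
J6: 7→15, due 48, tardiness 0
J1: 15→25, due 36, tardiness 0
J4: 25→38, due 31, tardiness 7
J5: 38→53, due 56, tardiness 0
Late builds: 1.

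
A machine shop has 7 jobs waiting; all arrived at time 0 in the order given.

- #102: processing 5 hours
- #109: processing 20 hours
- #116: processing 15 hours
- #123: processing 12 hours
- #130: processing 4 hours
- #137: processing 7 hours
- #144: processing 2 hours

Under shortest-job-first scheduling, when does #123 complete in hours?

30

SPT (increasing processing time): #144 #130 #102 #137 #123 #116 #109.
#144: 0→2
#130: 2→6
#102: 6→11
#137: 11→18
#123: 18→30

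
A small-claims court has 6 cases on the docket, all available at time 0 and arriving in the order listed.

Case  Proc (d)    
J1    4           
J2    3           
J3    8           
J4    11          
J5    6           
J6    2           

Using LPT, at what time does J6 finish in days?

LPT (decreasing processing time): J4 J3 J5 J1 J2 J6.
J4: 0→11
J3: 11→19
J5: 19→25
J1: 25→29
J2: 29→32
J6: 32→34

34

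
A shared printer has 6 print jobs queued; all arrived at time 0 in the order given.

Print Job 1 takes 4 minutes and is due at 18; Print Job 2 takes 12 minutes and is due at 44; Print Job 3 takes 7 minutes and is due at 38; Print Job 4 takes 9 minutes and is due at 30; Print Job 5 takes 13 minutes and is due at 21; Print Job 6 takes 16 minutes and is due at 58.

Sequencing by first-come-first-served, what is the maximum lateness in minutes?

FIFO (arrival order): Print Job 1 Print Job 2 Print Job 3 Print Job 4 Print Job 5 Print Job 6.
Print Job 1: 0→4, due 18, lateness -14
Print Job 2: 4→16, due 44, lateness -28
Print Job 3: 16→23, due 38, lateness -15
Print Job 4: 23→32, due 30, lateness 2
Print Job 5: 32→45, due 21, lateness 24
Print Job 6: 45→61, due 58, lateness 3
Maximum = 24.

24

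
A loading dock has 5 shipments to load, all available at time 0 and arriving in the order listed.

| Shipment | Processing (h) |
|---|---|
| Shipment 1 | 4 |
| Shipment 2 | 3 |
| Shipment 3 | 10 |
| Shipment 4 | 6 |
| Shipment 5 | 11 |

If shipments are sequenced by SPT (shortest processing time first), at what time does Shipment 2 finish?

3

SPT (increasing processing time): Shipment 2 Shipment 1 Shipment 4 Shipment 3 Shipment 5.
Shipment 2: 0→3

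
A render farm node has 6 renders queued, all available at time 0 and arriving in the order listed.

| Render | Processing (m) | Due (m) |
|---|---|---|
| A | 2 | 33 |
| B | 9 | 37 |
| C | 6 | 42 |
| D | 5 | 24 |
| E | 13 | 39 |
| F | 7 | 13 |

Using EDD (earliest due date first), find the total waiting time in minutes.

92

EDD (increasing due date): F D A B E C.
F: waits 0, runs 0→7
D: waits 7, runs 7→12
A: waits 12, runs 12→14
B: waits 14, runs 14→23
E: waits 23, runs 23→36
C: waits 36, runs 36→42
Sum = 0+7+12+14+23+36 = 92.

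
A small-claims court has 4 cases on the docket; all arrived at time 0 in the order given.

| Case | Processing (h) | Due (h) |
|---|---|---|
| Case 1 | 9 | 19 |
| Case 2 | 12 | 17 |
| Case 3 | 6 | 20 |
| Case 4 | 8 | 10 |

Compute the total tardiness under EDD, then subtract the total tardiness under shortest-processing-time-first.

EDD (increasing due date): Case 4 Case 2 Case 1 Case 3.
Case 4: 0→8, due 10, tardiness 0
Case 2: 8→20, due 17, tardiness 3
Case 1: 20→29, due 19, tardiness 10
Case 3: 29→35, due 20, tardiness 15
Sum = 0+3+10+15 = 28.
SPT (increasing processing time): Case 3 Case 4 Case 1 Case 2.
Case 3: 0→6, due 20, tardiness 0
Case 4: 6→14, due 10, tardiness 4
Case 1: 14→23, due 19, tardiness 4
Case 2: 23→35, due 17, tardiness 18
Sum = 0+4+4+18 = 26.
Difference = 28 − 26 = 2.

2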